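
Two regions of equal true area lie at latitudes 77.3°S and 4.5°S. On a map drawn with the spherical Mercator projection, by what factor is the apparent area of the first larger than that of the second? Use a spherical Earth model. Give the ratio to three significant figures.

20.6

Mercator areal scale is sec²φ.
At 77.3°: sec²(77.3°) = 1/0.2198² = 20.69.
At 4.5°: sec²(4.5°) = 1/0.9969² = 1.006.
Ratio = 20.69/1.006 = cos²(4.5°)/cos²(77.3°) ≈ 20.6.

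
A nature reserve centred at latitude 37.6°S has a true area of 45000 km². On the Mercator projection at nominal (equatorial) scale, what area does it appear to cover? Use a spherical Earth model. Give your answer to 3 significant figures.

71700 km²

For Mercator, h = k = sec φ (a conformal cylindrical projection has a single point scale, 1/cos φ).
Areal scale = k² = sec²φ = 1/cos²(37.6°) = 1/0.7923² = 1.593.
Apparent area = 45000 × 1.593 ≈ 71700 km².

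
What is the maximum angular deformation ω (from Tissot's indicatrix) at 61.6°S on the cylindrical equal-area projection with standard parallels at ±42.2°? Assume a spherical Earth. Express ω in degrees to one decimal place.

49.2°

Cylindrical equal-area (φ₀ = 42.2°): h = cos φ / cos 42.2° along meridians, k = cos 42.2° / cos φ along parallels; h·k = 1.
At 61.6°: h = 0.6420, k = 1.558; principal scales a = 1.558, b = 0.6420.
sin(ω/2) = (a − b)/(a + b) = 0.9155/2.200 = 0.4162, so ω = 2 arcsin(0.4162) ≈ 49.2°.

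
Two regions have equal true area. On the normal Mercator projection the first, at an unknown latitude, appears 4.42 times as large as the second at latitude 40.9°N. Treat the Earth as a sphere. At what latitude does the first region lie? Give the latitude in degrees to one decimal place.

68.9°

For equal true areas on Mercator, apparent areas scale as sec²φ, so the ratio is cos²φ₂ / cos²φ₁.
cos²φ₂ / cos²φ₁ = 4.42  ⇒  cos φ₁ = cos 40.9° / √4.42 = 0.7559/2.102 = 0.3595.
φ₁ = arccos(0.3595) ≈ 68.9°.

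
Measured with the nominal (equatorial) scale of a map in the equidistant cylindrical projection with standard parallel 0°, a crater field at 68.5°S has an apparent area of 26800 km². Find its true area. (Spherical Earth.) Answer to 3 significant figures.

Plate carrée maps x = Rλ, y = Rφ. The meridian scale is h = 1 and the parallel scale is k = 1/cos φ = sec φ.
Areal scale = h·k = 1 × sec φ; at 68.5°, h = 1.000, k = 2.729, so h·k = 2.729.
True area = apparent / (areal scale) = 26800 / 2.729 ≈ 9820 km².

9820 km²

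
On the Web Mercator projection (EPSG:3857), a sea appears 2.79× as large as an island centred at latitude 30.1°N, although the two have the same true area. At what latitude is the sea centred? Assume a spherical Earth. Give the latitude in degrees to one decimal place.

For equal true areas on Mercator, apparent areas scale as sec²φ, so the ratio is cos²φ₂ / cos²φ₁.
cos²φ₂ / cos²φ₁ = 2.79  ⇒  cos φ₁ = cos 30.1° / √2.79 = 0.8652/1.670 = 0.5180.
φ₁ = arccos(0.5180) ≈ 58.8°.

58.8°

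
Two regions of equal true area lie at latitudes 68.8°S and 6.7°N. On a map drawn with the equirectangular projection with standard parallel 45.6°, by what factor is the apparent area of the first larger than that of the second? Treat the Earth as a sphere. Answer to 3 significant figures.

2.75

The equidistant cylindrical projection with φ₀ = 45.6° has h = 1 (meridians true) and k = cos φ₀ / cos φ along parallels.
Areal scale at 68.8°: h·k = 1.000 × 1.935 = 1.935.
Areal scale at 6.7°: h·k = 1.000 × 0.7045 = 0.7045.
Ratio = 1.935/0.7045 ≈ 2.75.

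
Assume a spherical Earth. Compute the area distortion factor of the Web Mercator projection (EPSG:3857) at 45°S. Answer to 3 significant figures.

2.00

The Mercator projection is conformal; its linear scale factor is the same in every direction and equals sec φ = 1/cos φ.
Areal scale = k² = sec²φ = 1/cos²(45°) = 1/0.7071² = 2.000.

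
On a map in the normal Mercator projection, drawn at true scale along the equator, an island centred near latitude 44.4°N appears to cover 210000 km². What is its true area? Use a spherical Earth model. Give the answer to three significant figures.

107000 km²

The Mercator projection is conformal; its linear scale factor is the same in every direction and equals sec φ = 1/cos φ.
Areal scale = k² = sec²φ = 1/cos²(44.4°) = 1/0.7145² = 1.959.
True area = apparent / (areal scale) = 210000 / 1.959 ≈ 107000 km².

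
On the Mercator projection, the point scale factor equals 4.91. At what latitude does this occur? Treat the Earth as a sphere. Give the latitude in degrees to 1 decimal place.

78.2°

Mercator scale is k = sec φ = 1/cos φ.
1/cos φ = 4.91  ⇒  cos φ = 0.2037  ⇒  φ = arccos(0.2037) ≈ 78.2°.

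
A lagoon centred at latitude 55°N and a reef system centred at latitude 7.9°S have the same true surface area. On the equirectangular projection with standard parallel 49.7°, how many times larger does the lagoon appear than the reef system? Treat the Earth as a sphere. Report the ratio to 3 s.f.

In the equirectangular projection with standard parallel φ₀ = 49.7° (x = Rλ cos φ₀, y = Rφ), meridians are true-scale (h = 1) and the parallel scale is k = cos φ₀ / cos φ.
Areal scale at 55°: h·k = 1.000 × 1.128 = 1.128.
Areal scale at 7.9°: h·k = 1.000 × 0.6530 = 0.6530.
Ratio = 1.128/0.6530 ≈ 1.73.

1.73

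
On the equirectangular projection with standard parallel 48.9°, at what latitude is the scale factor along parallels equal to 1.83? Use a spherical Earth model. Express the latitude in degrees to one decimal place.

The equidistant cylindrical projection with φ₀ = 48.9° has h = 1 (meridians true) and k = cos φ₀ / cos φ along parallels.
k = cos φ₀ / cos φ = 1.83  ⇒  cos φ = cos 48.9° / 1.83 = 0.3592.
φ = arccos(0.3592) ≈ 68.9°.

68.9°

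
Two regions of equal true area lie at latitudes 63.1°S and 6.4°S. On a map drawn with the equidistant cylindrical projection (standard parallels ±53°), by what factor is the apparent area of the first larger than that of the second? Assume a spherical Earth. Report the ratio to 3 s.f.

2.20

With standard parallel φ₀ = 53°, the equirectangular projection gives x = Rλ cos φ₀, y = Rφ, so h = 1 and k = cos 53° / cos φ.
Areal scale at 63.1°: h·k = 1.000 × 1.330 = 1.330.
Areal scale at 6.4°: h·k = 1.000 × 0.6056 = 0.6056.
Ratio = 1.330/0.6056 ≈ 2.20.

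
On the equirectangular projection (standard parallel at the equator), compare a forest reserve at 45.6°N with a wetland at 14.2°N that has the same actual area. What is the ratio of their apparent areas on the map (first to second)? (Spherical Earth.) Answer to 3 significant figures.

For the equirectangular projection with φ₀ = 0 (plate carrée), h = 1 along meridians and k = sec φ along parallels.
Areal scale at 45.6°: h·k = 1.000 × 1.429 = 1.429.
Areal scale at 14.2°: h·k = 1.000 × 1.032 = 1.032.
Ratio = 1.429/1.032 ≈ 1.39.

1.39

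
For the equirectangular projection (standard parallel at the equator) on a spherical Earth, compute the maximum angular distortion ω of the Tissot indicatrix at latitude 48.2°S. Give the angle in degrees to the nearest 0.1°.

23.1°

For the equirectangular projection with φ₀ = 0 (plate carrée), h = 1 along meridians and k = sec φ along parallels.
At 48.2°: h = 1.000, k = 1.500; principal scales a = 1.500, b = 1.000.
sin(ω/2) = (a − b)/(a + b) = 0.5003/2.500 = 0.2001, so ω = 2 arcsin(0.2001) ≈ 23.1°.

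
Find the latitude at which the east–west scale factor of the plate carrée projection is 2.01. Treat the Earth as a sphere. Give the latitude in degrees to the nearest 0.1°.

60.2°

Plate carrée: h = 1, k = sec φ along parallels.
sec φ = 2.01  ⇒  cos φ = 0.4975  ⇒  φ ≈ 60.2°.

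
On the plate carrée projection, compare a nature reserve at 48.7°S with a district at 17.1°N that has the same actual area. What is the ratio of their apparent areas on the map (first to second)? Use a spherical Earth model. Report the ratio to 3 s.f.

Plate carrée maps x = Rλ, y = Rφ. The meridian scale is h = 1 and the parallel scale is k = 1/cos φ = sec φ.
Areal scale at 48.7°: h·k = 1.000 × 1.515 = 1.515.
Areal scale at 17.1°: h·k = 1.000 × 1.046 = 1.046.
Ratio = 1.515/1.046 ≈ 1.45.

1.45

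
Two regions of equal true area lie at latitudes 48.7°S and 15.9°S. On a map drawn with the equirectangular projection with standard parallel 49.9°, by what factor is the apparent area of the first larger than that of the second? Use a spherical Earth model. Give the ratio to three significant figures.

With standard parallel φ₀ = 49.9°, the equirectangular projection gives x = Rλ cos φ₀, y = Rφ, so h = 1 and k = cos 49.9° / cos φ.
Areal scale at 48.7°: h·k = 1.000 × 0.9759 = 0.9759.
Areal scale at 15.9°: h·k = 1.000 × 0.6697 = 0.6697.
Ratio = 0.9759/0.6697 ≈ 1.46.

1.46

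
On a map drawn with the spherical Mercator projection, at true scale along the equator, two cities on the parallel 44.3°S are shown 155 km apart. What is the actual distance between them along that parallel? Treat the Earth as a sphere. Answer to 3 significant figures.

Mercator is conformal, so the point scale is isotropic: h = k = sec φ = 1/cos φ.
Along the parallel at 44.3°, map distances are exaggerated by k = sec 44.3° = 1.397.
True distance = 155 / 1.397 = 155 × cos 44.3° ≈ 111 km.

111 km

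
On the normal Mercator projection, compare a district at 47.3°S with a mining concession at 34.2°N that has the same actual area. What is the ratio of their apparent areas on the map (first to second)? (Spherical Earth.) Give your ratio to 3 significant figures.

On Mercator, area is exaggerated by sec²φ = 1/cos²φ.
At 47.3°: sec²(47.3°) = 1/0.6782² = 2.174.
At 34.2°: sec²(34.2°) = 1/0.8271² = 1.462.
Ratio = 2.174/1.462 = cos²(34.2°)/cos²(47.3°) ≈ 1.49.

1.49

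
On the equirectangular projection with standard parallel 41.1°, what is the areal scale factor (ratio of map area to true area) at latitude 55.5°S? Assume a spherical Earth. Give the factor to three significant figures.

The equidistant cylindrical projection with φ₀ = 41.1° has h = 1 (meridians true) and k = cos φ₀ / cos φ along parallels.
Areal scale = h·k = 1 × cos φ₀ / cos φ; at 55.5°, h = 1.000, k = 1.330, so h·k = 1.330.

1.33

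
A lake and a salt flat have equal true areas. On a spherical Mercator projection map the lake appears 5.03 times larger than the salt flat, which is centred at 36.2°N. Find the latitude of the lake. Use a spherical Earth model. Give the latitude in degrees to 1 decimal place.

On Mercator, (apparent₁)/(apparent₂) = sec²φ₁ / sec²φ₂ when true areas are equal.
cos²φ₂ / cos²φ₁ = 5.03  ⇒  cos φ₁ = cos 36.2° / √5.03 = 0.8070/2.243 = 0.3598.
φ₁ = arccos(0.3598) ≈ 68.9°.

68.9°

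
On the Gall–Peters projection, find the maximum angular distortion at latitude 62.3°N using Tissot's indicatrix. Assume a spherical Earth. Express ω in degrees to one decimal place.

46.7°

The Gall–Peters projection is cylindrical equal-area with φ₀ = 45°. A cylindrical equal-area projection with standard parallel φ₀ has meridian scale h = cos φ / cos φ₀ and parallel scale k = cos φ₀ / cos φ (so areas are preserved, h·k = 1).
At 62.3°: h = 0.6574, k = 1.521; principal scales a = 1.521, b = 0.6574.
sin(ω/2) = (a − b)/(a + b) = 0.8638/2.179 = 0.3965, so ω = 2 arcsin(0.3965) ≈ 46.7°.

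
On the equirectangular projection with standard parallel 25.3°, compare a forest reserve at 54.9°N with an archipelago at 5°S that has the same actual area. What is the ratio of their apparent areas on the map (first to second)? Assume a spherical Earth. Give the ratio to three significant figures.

The equidistant cylindrical projection with φ₀ = 25.3° has h = 1 (meridians true) and k = cos φ₀ / cos φ along parallels.
Areal scale at 54.9°: h·k = 1.000 × 1.572 = 1.572.
Areal scale at 5°: h·k = 1.000 × 0.9075 = 0.9075.
Ratio = 1.572/0.9075 ≈ 1.73.

1.73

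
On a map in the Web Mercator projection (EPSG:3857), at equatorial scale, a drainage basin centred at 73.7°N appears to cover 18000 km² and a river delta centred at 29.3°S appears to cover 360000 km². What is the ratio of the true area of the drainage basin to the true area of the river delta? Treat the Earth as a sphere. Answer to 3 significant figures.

Mercator's areal exaggeration is sec²φ; hence true area = (apparent area) · cos²φ.
True area of drainage basin: 18000 × cos²(73.7°) = 18000 × 0.07877 = 1418 km².
True area of river delta: 360000 × cos²(29.3°) = 360000 × 0.7605 = 273800 km².
Ratio = 1418 / 273800 ≈ 0.00518.

0.00518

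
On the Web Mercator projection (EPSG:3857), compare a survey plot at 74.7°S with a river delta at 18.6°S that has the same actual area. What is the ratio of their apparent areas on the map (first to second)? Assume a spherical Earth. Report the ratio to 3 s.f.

Mercator areal scale is sec²φ.
At 74.7°: sec²(74.7°) = 1/0.2639² = 14.36.
At 18.6°: sec²(18.6°) = 1/0.9478² = 1.113.
Ratio = 14.36/1.113 = cos²(18.6°)/cos²(74.7°) ≈ 12.9.

12.9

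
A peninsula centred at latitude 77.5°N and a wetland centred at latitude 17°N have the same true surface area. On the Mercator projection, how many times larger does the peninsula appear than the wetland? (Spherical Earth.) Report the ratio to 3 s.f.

19.5

Mercator is conformal with k = sec φ, so areal scale = k² = sec²φ.
At 77.5°: sec²(77.5°) = 1/0.2164² = 21.35.
At 17°: sec²(17°) = 1/0.9563² = 1.093.
Ratio = 21.35/1.093 = cos²(17°)/cos²(77.5°) ≈ 19.5.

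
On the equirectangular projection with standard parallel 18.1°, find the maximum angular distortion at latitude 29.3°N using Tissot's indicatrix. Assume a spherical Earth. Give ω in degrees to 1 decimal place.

4.9°

The equidistant cylindrical projection with φ₀ = 18.1° has h = 1 (meridians true) and k = cos φ₀ / cos φ along parallels.
At 29.3°: h = 1.000, k = 1.090; principal scales a = 1.090, b = 1.000.
sin(ω/2) = (a − b)/(a + b) = 0.08995/2.090 = 0.04304, so ω = 2 arcsin(0.04304) ≈ 4.9°.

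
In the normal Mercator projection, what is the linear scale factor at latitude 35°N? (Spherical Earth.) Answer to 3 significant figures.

1.22

Mercator is conformal, so the point scale is isotropic: h = k = sec φ = 1/cos φ.
k = 1/cos 35° = 1/0.8192 = 1.221.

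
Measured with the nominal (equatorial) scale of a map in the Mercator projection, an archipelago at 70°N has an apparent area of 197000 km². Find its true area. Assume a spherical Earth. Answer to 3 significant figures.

Mercator is conformal, so the point scale is isotropic: h = k = sec φ = 1/cos φ.
Areal scale = k² = sec²φ = 1/cos²(70°) = 1/0.3420² = 8.549.
True area = apparent / (areal scale) = 197000 / 8.549 ≈ 23000 km².

23000 km²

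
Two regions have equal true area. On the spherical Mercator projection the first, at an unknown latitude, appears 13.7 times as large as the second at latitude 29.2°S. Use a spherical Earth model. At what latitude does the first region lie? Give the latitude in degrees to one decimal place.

76.4°

For equal true areas on Mercator, apparent areas scale as sec²φ, so the ratio is cos²φ₂ / cos²φ₁.
cos²φ₂ / cos²φ₁ = 13.7  ⇒  cos φ₁ = cos 29.2° / √13.7 = 0.8729/3.701 = 0.2358.
φ₁ = arccos(0.2358) ≈ 76.4°.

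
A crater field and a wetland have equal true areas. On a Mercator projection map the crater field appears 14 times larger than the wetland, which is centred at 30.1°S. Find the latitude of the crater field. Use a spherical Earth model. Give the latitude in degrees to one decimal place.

76.6°

On Mercator, (apparent₁)/(apparent₂) = sec²φ₁ / sec²φ₂ when true areas are equal.
cos²φ₂ / cos²φ₁ = 14  ⇒  cos φ₁ = cos 30.1° / √14 = 0.8652/3.742 = 0.2312.
φ₁ = arccos(0.2312) ≈ 76.6°.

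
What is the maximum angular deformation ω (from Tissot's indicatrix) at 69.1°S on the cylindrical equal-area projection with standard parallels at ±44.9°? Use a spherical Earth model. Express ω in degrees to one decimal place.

Cylindrical equal-area (φ₀ = 44.9°): h = cos φ / cos 44.9° along meridians, k = cos 44.9° / cos φ along parallels; h·k = 1.
At 69.1°: h = 0.5036, k = 1.986; principal scales a = 1.986, b = 0.5036.
sin(ω/2) = (a − b)/(a + b) = 1.482/2.489 = 0.5954, so ω = 2 arcsin(0.5954) ≈ 73.1°.

73.1°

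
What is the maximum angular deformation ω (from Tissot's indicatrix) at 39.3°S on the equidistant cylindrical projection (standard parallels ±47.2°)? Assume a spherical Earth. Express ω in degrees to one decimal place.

The equidistant cylindrical projection with φ₀ = 47.2° has h = 1 (meridians true) and k = cos φ₀ / cos φ along parallels.
At 39.3°: h = 1.000, k = 0.8780; principal scales a = 1.000, b = 0.8780.
sin(ω/2) = (a − b)/(a + b) = 0.1220/1.878 = 0.06496, so ω = 2 arcsin(0.06496) ≈ 7.4°.

7.4°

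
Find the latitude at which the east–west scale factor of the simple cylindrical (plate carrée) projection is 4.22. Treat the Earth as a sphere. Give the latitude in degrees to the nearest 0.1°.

Plate carrée: h = 1, k = sec φ along parallels.
sec φ = 4.22  ⇒  cos φ = 0.2370  ⇒  φ ≈ 76.3°.

76.3°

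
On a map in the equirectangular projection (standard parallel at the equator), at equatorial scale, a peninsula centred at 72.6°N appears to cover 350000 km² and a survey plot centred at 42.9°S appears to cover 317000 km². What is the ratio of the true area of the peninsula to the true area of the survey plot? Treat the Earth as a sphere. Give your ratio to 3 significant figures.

Plate carrée has h = 1 and k = sec φ, giving areal scale sec φ; true area = (apparent area) · cos φ.
True area of peninsula: 350000 × cos(72.6°) = 350000 × 0.2990 = 104700 km².
True area of survey plot: 317000 × cos(42.9°) = 317000 × 0.7325 = 232200 km².
Ratio = 104700 / 232200 ≈ 0.451.

0.451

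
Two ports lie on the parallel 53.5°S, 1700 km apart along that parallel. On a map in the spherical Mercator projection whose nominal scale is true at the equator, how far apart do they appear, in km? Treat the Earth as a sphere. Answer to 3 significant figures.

For Mercator, h = k = sec φ (a conformal cylindrical projection has a single point scale, 1/cos φ).
Along the parallel, k = sec 53.5° = 1/0.5948 = 1.681.
Map distance = 1700 × 1.681 ≈ 2860 km.

2860 km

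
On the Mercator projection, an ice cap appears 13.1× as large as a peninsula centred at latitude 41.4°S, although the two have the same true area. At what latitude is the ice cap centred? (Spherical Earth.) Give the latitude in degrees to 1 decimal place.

On Mercator, (apparent₁)/(apparent₂) = sec²φ₁ / sec²φ₂ when true areas are equal.
cos²φ₂ / cos²φ₁ = 13.1  ⇒  cos φ₁ = cos 41.4° / √13.1 = 0.7501/3.619 = 0.2072.
φ₁ = arccos(0.2072) ≈ 78.0°.

78.0°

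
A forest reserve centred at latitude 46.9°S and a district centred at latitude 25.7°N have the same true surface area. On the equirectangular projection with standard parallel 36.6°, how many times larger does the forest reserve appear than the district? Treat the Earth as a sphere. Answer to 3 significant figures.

1.32

The equidistant cylindrical projection with φ₀ = 36.6° has h = 1 (meridians true) and k = cos φ₀ / cos φ along parallels.
Areal scale at 46.9°: h·k = 1.000 × 1.175 = 1.175.
Areal scale at 25.7°: h·k = 1.000 × 0.8910 = 0.8910.
Ratio = 1.175/0.8910 ≈ 1.32.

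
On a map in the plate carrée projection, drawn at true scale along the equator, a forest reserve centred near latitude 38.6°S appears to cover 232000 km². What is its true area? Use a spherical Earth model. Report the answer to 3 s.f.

181000 km²

In the plate carrée (x = Rλ, y = Rφ), meridians are true-scale (h = 1) and parallels are stretched by k = sec φ.
Areal scale = h·k = 1 × sec φ; at 38.6°, h = 1.000, k = 1.280, so h·k = 1.280.
True area = apparent / (areal scale) = 232000 / 1.280 ≈ 181000 km².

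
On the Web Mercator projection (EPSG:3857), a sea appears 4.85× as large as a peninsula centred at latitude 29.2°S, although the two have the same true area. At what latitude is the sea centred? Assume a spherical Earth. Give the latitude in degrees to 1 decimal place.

On Mercator, (apparent₁)/(apparent₂) = sec²φ₁ / sec²φ₂ when true areas are equal.
cos²φ₂ / cos²φ₁ = 4.85  ⇒  cos φ₁ = cos 29.2° / √4.85 = 0.8729/2.202 = 0.3964.
φ₁ = arccos(0.3964) ≈ 66.6°.

66.6°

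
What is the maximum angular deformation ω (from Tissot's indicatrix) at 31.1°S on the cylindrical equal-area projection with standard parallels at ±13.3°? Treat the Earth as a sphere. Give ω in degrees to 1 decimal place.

14.6°

A cylindrical equal-area projection with standard parallel φ₀ has meridian scale h = cos φ / cos φ₀ and parallel scale k = cos φ₀ / cos φ (so areas are preserved, h·k = 1).
At 31.1°: h = 0.8799, k = 1.137; principal scales a = 1.137, b = 0.8799.
sin(ω/2) = (a − b)/(a + b) = 0.2567/2.016 = 0.1273, so ω = 2 arcsin(0.1273) ≈ 14.6°.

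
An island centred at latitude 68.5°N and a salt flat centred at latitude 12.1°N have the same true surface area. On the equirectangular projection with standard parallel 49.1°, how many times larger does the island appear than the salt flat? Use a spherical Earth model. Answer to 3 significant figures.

2.67

In the equirectangular projection with standard parallel φ₀ = 49.1° (x = Rλ cos φ₀, y = Rφ), meridians are true-scale (h = 1) and the parallel scale is k = cos φ₀ / cos φ.
Areal scale at 68.5°: h·k = 1.000 × 1.786 = 1.786.
Areal scale at 12.1°: h·k = 1.000 × 0.6696 = 0.6696.
Ratio = 1.786/0.6696 ≈ 2.67.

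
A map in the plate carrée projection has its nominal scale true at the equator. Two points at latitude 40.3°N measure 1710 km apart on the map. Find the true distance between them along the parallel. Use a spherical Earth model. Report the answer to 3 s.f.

In the plate carrée (x = Rλ, y = Rφ), meridians are true-scale (h = 1) and parallels are stretched by k = sec φ.
Along the parallel at 40.3°, map distances are exaggerated by k = sec 40.3° = 1.311.
True distance = 1710 / 1.311 = 1710 × cos 40.3° ≈ 1300 km.

1300 km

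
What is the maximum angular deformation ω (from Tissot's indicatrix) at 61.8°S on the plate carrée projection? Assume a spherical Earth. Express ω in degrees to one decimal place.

Plate carrée maps x = Rλ, y = Rφ. The meridian scale is h = 1 and the parallel scale is k = 1/cos φ = sec φ.
At 61.8°: h = 1.000, k = 2.116; principal scales a = 2.116, b = 1.000.
sin(ω/2) = (a − b)/(a + b) = 1.116/3.116 = 0.3582, so ω = 2 arcsin(0.3582) ≈ 42.0°.

42.0°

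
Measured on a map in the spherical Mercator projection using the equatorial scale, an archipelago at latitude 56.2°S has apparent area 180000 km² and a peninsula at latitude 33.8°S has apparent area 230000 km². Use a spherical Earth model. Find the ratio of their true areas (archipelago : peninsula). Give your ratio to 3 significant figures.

Since Mercator area scale is 1/cos²φ, the true area equals the apparent area multiplied by cos²φ.
True area of archipelago: 180000 × cos²(56.2°) = 180000 × 0.3095 = 55700 km².
True area of peninsula: 230000 × cos²(33.8°) = 230000 × 0.6905 = 158800 km².
Ratio = 55700 / 158800 ≈ 0.351.

0.351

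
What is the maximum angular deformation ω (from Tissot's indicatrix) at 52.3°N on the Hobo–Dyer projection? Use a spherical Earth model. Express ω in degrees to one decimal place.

29.5°

Hobo–Dyer is a cylindrical equal-area projection with standard parallels at ±37.5°. For cylindrical equal-area with standard parallel φ₀, h = cos φ / cos φ₀ and k = cos φ₀ / cos φ, so h·k = 1.
At 52.3°: h = 0.7708, k = 1.297; principal scales a = 1.297, b = 0.7708.
sin(ω/2) = (a − b)/(a + b) = 0.5265/2.068 = 0.2546, so ω = 2 arcsin(0.2546) ≈ 29.5°.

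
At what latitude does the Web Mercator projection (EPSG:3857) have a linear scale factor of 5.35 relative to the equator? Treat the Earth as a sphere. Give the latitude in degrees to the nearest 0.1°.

Mercator scale is k = sec φ = 1/cos φ.
1/cos φ = 5.35  ⇒  cos φ = 0.1869  ⇒  φ = arccos(0.1869) ≈ 79.2°.

79.2°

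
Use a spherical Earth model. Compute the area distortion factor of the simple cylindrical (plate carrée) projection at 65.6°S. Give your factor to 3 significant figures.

2.42

For the equirectangular projection with φ₀ = 0 (plate carrée), h = 1 along meridians and k = sec φ along parallels.
Areal scale = h·k = 1 × sec φ; at 65.6°, h = 1.000, k = 2.421, so h·k = 2.421.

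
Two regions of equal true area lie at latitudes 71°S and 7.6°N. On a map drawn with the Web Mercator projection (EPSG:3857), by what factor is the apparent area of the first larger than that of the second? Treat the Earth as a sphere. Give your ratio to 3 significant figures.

Mercator is conformal with k = sec φ, so areal scale = k² = sec²φ.
At 71°: sec²(71°) = 1/0.3256² = 9.434.
At 7.6°: sec²(7.6°) = 1/0.9912² = 1.018.
Ratio = 9.434/1.018 = cos²(7.6°)/cos²(71°) ≈ 9.27.

9.27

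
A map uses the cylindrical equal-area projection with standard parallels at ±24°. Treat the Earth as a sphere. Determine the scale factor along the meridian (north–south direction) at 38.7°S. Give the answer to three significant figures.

A cylindrical equal-area projection with standard parallel φ₀ has meridian scale h = cos φ / cos φ₀ and parallel scale k = cos φ₀ / cos φ (so areas are preserved, h·k = 1).
h = cos 38.7° / cos 24° = 0.7804/0.9135 = 0.8543.

0.854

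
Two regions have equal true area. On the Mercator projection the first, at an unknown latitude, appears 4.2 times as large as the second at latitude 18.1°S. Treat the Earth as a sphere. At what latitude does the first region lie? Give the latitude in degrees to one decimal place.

62.4°

On Mercator, (apparent₁)/(apparent₂) = sec²φ₁ / sec²φ₂ when true areas are equal.
cos²φ₂ / cos²φ₁ = 4.2  ⇒  cos φ₁ = cos 18.1° / √4.2 = 0.9505/2.049 = 0.4638.
φ₁ = arccos(0.4638) ≈ 62.4°.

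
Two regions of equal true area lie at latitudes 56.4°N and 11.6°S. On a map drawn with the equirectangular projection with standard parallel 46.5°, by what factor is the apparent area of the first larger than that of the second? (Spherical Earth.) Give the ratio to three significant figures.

In the equirectangular projection with standard parallel φ₀ = 46.5° (x = Rλ cos φ₀, y = Rφ), meridians are true-scale (h = 1) and the parallel scale is k = cos φ₀ / cos φ.
Areal scale at 56.4°: h·k = 1.000 × 1.244 = 1.244.
Areal scale at 11.6°: h·k = 1.000 × 0.7027 = 0.7027.
Ratio = 1.244/0.7027 ≈ 1.77.

1.77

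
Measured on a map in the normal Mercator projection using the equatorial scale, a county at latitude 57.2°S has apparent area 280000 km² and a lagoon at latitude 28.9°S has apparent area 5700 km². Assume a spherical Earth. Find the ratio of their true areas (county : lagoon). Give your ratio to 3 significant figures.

On Mercator the areal scale is sec²φ, so true area = apparent × cos²φ.
True area of county: 280000 × cos²(57.2°) = 280000 × 0.2934 = 82170 km².
True area of lagoon: 5700 × cos²(28.9°) = 5700 × 0.7664 = 4369 km².
Ratio = 82170 / 4369 ≈ 18.8.

18.8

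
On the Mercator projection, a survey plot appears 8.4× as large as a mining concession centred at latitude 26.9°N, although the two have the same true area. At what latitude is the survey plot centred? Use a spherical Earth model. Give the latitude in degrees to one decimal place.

For equal true areas on Mercator, apparent areas scale as sec²φ, so the ratio is cos²φ₂ / cos²φ₁.
cos²φ₂ / cos²φ₁ = 8.4  ⇒  cos φ₁ = cos 26.9° / √8.4 = 0.8918/2.898 = 0.3077.
φ₁ = arccos(0.3077) ≈ 72.1°.

72.1°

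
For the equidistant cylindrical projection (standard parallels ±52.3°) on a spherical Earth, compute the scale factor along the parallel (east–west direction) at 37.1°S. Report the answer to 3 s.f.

With standard parallel φ₀ = 52.3°, the equirectangular projection gives x = Rλ cos φ₀, y = Rφ, so h = 1 and k = cos 52.3° / cos φ.
k = cos 52.3° / cos 37.1° = 0.6115/0.7976 = 0.7667.

0.767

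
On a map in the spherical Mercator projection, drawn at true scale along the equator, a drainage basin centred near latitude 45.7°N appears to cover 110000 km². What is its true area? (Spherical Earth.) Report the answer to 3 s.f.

For Mercator, h = k = sec φ (a conformal cylindrical projection has a single point scale, 1/cos φ).
Areal scale = k² = sec²φ = 1/cos²(45.7°) = 1/0.6984² = 2.050.
True area = apparent / (areal scale) = 110000 / 2.050 ≈ 53700 km².

53700 km²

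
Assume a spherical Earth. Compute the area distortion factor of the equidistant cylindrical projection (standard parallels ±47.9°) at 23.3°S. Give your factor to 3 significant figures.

The equidistant cylindrical projection with φ₀ = 47.9° has h = 1 (meridians true) and k = cos φ₀ / cos φ along parallels.
Areal scale = h·k = 1 × cos φ₀ / cos φ; at 23.3°, h = 1.000, k = 0.7300, so h·k = 0.7300.

0.730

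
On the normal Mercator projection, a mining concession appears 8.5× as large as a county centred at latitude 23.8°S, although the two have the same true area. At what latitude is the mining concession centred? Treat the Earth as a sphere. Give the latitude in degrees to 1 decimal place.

71.7°

For equal true areas on Mercator, apparent areas scale as sec²φ, so the ratio is cos²φ₂ / cos²φ₁.
cos²φ₂ / cos²φ₁ = 8.5  ⇒  cos φ₁ = cos 23.8° / √8.5 = 0.9150/2.915 = 0.3138.
φ₁ = arccos(0.3138) ≈ 71.7°.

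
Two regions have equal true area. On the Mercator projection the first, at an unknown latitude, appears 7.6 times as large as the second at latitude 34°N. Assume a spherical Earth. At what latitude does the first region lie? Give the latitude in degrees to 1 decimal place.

72.5°

Mercator areal scale is sec²φ, so apparent-area ratio = sec²φ₁ / sec²φ₂ = cos²φ₂ / cos²φ₁.
cos²φ₂ / cos²φ₁ = 7.6  ⇒  cos φ₁ = cos 34° / √7.6 = 0.8290/2.757 = 0.3007.
φ₁ = arccos(0.3007) ≈ 72.5°.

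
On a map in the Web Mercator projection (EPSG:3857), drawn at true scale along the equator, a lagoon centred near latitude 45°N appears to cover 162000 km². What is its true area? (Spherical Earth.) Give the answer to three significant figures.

Mercator is conformal, so the point scale is isotropic: h = k = sec φ = 1/cos φ.
Areal scale = k² = sec²φ = 1/cos²(45°) = 1/0.7071² = 2.000.
True area = apparent / (areal scale) = 162000 / 2.000 ≈ 81000 km².

81000 km²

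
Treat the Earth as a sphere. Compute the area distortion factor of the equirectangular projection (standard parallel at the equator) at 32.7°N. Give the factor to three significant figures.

In the plate carrée (x = Rλ, y = Rφ), meridians are true-scale (h = 1) and parallels are stretched by k = sec φ.
Areal scale = h·k = 1 × sec φ; at 32.7°, h = 1.000, k = 1.188, so h·k = 1.188.

1.19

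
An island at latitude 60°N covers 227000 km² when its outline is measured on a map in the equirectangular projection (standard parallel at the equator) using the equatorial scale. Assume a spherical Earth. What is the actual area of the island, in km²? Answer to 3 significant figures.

114000 km²

In the plate carrée (x = Rλ, y = Rφ), meridians are true-scale (h = 1) and parallels are stretched by k = sec φ.
Areal scale = h·k = 1 × sec φ; at 60°, h = 1.000, k = 2.000, so h·k = 2.000.
True area = apparent / (areal scale) = 227000 / 2.000 ≈ 114000 km².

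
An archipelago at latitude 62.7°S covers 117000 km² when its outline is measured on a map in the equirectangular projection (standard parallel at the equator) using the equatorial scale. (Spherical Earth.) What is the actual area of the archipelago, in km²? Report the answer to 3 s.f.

53700 km²

In the plate carrée (x = Rλ, y = Rφ), meridians are true-scale (h = 1) and parallels are stretched by k = sec φ.
Areal scale = h·k = 1 × sec φ; at 62.7°, h = 1.000, k = 2.180, so h·k = 2.180.
True area = apparent / (areal scale) = 117000 / 2.180 ≈ 53700 km².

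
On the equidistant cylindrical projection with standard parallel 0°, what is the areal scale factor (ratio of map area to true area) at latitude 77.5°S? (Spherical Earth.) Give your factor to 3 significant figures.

4.62

Plate carrée maps x = Rλ, y = Rφ. The meridian scale is h = 1 and the parallel scale is k = 1/cos φ = sec φ.
Areal scale = h·k = 1 × sec φ; at 77.5°, h = 1.000, k = 4.620, so h·k = 4.620.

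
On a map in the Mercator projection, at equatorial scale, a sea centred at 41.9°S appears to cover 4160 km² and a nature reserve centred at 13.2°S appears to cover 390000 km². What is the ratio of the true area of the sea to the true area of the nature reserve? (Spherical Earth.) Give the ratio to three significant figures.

Since Mercator area scale is 1/cos²φ, the true area equals the apparent area multiplied by cos²φ.
True area of sea: 4160 × cos²(41.9°) = 4160 × 0.5540 = 2305 km².
True area of nature reserve: 390000 × cos²(13.2°) = 390000 × 0.9479 = 369700 km².
Ratio = 2305 / 369700 ≈ 0.00623.

0.00623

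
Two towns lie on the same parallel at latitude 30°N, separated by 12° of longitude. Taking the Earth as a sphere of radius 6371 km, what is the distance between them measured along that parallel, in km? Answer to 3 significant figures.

1160 km

Arc length along a parallel = R cos φ · Δλ (with Δλ in radians).
= 6371 × cos 30° × (12° × π/180) = 6371 × 0.8660 × 0.2094 ≈ 1160 km.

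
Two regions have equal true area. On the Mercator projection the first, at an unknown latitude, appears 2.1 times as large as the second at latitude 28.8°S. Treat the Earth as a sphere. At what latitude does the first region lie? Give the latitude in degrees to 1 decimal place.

52.8°

For equal true areas on Mercator, apparent areas scale as sec²φ, so the ratio is cos²φ₂ / cos²φ₁.
cos²φ₂ / cos²φ₁ = 2.1  ⇒  cos φ₁ = cos 28.8° / √2.1 = 0.8763/1.449 = 0.6047.
φ₁ = arccos(0.6047) ≈ 52.8°.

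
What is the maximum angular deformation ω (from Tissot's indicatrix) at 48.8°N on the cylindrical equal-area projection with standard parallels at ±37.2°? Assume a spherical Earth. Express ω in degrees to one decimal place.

21.6°

Cylindrical equal-area (φ₀ = 37.2°): h = cos φ / cos 37.2° along meridians, k = cos 37.2° / cos φ along parallels; h·k = 1.
At 48.8°: h = 0.8269, k = 1.209; principal scales a = 1.209, b = 0.8269.
sin(ω/2) = (a − b)/(a + b) = 0.3823/2.036 = 0.1878, so ω = 2 arcsin(0.1878) ≈ 21.6°.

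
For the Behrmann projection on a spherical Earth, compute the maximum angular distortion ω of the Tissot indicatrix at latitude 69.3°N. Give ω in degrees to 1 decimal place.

91.2°

Behrmann is a cylindrical equal-area projection with standard parallels at ±30°. A cylindrical equal-area projection with standard parallel φ₀ has meridian scale h = cos φ / cos φ₀ and parallel scale k = cos φ₀ / cos φ (so areas are preserved, h·k = 1).
At 69.3°: h = 0.4082, k = 2.450; principal scales a = 2.450, b = 0.4082.
sin(ω/2) = (a − b)/(a + b) = 2.042/2.858 = 0.7144, so ω = 2 arcsin(0.7144) ≈ 91.2°.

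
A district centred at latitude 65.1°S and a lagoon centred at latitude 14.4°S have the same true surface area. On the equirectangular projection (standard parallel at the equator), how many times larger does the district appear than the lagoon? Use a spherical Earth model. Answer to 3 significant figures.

In the plate carrée (x = Rλ, y = Rφ), meridians are true-scale (h = 1) and parallels are stretched by k = sec φ.
Areal scale at 65.1°: h·k = 1.000 × 2.375 = 2.375.
Areal scale at 14.4°: h·k = 1.000 × 1.032 = 1.032.
Ratio = 2.375/1.032 ≈ 2.30.

2.30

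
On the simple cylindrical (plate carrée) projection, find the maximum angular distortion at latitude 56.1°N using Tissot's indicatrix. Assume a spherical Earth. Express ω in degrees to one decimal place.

33.0°

Plate carrée maps x = Rλ, y = Rφ. The meridian scale is h = 1 and the parallel scale is k = 1/cos φ = sec φ.
At 56.1°: h = 1.000, k = 1.793; principal scales a = 1.793, b = 1.000.
sin(ω/2) = (a − b)/(a + b) = 0.7929/2.793 = 0.2839, so ω = 2 arcsin(0.2839) ≈ 33.0°.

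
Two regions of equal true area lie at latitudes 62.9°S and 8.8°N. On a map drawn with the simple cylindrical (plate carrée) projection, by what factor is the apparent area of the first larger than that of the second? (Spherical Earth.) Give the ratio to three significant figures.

Plate carrée maps x = Rλ, y = Rφ. The meridian scale is h = 1 and the parallel scale is k = 1/cos φ = sec φ.
Areal scale at 62.9°: h·k = 1.000 × 2.195 = 2.195.
Areal scale at 8.8°: h·k = 1.000 × 1.012 = 1.012.
Ratio = 2.195/1.012 ≈ 2.17.

2.17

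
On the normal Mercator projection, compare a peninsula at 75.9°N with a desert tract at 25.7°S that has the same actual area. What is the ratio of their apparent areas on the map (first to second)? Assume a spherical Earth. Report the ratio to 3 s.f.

13.7

Mercator is conformal with k = sec φ, so areal scale = k² = sec²φ.
At 75.9°: sec²(75.9°) = 1/0.2436² = 16.85.
At 25.7°: sec²(25.7°) = 1/0.9011² = 1.232.
Ratio = 16.85/1.232 = cos²(25.7°)/cos²(75.9°) ≈ 13.7.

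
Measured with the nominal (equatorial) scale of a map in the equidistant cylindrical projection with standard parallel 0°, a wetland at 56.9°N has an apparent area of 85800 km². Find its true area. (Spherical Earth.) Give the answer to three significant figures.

46900 km²

For the equirectangular projection with φ₀ = 0 (plate carrée), h = 1 along meridians and k = sec φ along parallels.
Areal scale = h·k = 1 × sec φ; at 56.9°, h = 1.000, k = 1.831, so h·k = 1.831.
True area = apparent / (areal scale) = 85800 / 1.831 ≈ 46900 km².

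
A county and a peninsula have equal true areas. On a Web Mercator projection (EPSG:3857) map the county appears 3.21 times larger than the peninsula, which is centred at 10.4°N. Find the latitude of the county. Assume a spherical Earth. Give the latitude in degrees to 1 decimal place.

56.7°

For equal true areas on Mercator, apparent areas scale as sec²φ, so the ratio is cos²φ₂ / cos²φ₁.
cos²φ₂ / cos²φ₁ = 3.21  ⇒  cos φ₁ = cos 10.4° / √3.21 = 0.9836/1.792 = 0.5490.
φ₁ = arccos(0.5490) ≈ 56.7°.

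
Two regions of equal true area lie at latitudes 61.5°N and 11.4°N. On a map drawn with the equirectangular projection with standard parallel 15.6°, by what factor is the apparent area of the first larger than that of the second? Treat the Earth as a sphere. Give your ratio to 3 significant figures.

In the equirectangular projection with standard parallel φ₀ = 15.6° (x = Rλ cos φ₀, y = Rφ), meridians are true-scale (h = 1) and the parallel scale is k = cos φ₀ / cos φ.
Areal scale at 61.5°: h·k = 1.000 × 2.019 = 2.019.
Areal scale at 11.4°: h·k = 1.000 × 0.9825 = 0.9825.
Ratio = 2.019/0.9825 ≈ 2.05.

2.05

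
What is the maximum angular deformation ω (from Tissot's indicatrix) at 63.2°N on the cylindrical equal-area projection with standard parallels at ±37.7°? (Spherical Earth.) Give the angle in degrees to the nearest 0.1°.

61.3°

Cylindrical equal-area (φ₀ = 37.7°): h = cos φ / cos 37.7° along meridians, k = cos 37.7° / cos φ along parallels; h·k = 1.
At 63.2°: h = 0.5698, k = 1.755; principal scales a = 1.755, b = 0.5698.
sin(ω/2) = (a − b)/(a + b) = 1.185/2.325 = 0.5097, so ω = 2 arcsin(0.5097) ≈ 61.3°.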